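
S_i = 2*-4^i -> [2, -8, 32, -128, 512]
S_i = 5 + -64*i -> [5, -59, -123, -187, -251]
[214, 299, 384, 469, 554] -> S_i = 214 + 85*i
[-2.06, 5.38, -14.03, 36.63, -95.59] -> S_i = -2.06*(-2.61)^i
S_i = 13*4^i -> [13, 52, 208, 832, 3328]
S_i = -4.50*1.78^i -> [-4.5, -8.01, -14.26, -25.38, -45.17]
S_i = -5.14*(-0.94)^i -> [-5.14, 4.83, -4.54, 4.27, -4.01]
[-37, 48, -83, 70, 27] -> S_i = Random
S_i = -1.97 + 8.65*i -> [-1.97, 6.68, 15.33, 23.98, 32.63]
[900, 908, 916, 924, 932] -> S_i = 900 + 8*i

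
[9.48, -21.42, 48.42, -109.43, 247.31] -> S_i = 9.48*(-2.26)^i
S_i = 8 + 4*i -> [8, 12, 16, 20, 24]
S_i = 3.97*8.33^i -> [3.97, 33.07, 275.47, 2294.7, 19114.83]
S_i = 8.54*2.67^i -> [8.54, 22.8, 60.88, 162.55, 434.01]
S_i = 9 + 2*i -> [9, 11, 13, 15, 17]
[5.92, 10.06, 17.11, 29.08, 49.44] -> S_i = 5.92*1.70^i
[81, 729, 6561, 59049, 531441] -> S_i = 81*9^i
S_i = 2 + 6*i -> [2, 8, 14, 20, 26]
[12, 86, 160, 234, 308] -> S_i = 12 + 74*i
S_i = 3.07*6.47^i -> [3.07, 19.86, 128.51, 831.48, 5379.67]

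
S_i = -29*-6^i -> [-29, 174, -1044, 6264, -37584]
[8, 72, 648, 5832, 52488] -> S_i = 8*9^i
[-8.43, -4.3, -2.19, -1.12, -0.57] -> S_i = -8.43*0.51^i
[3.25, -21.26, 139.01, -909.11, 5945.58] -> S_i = 3.25*(-6.54)^i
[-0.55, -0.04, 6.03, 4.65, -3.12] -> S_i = Random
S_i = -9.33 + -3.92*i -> [-9.33, -13.25, -17.17, -21.09, -25.01]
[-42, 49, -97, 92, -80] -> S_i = Random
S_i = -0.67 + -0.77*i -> [-0.67, -1.44, -2.21, -2.98, -3.75]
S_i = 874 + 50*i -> [874, 924, 974, 1024, 1074]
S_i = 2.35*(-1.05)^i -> [2.35, -2.47, 2.59, -2.72, 2.86]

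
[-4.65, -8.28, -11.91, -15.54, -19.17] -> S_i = -4.65 + -3.63*i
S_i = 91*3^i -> [91, 273, 819, 2457, 7371]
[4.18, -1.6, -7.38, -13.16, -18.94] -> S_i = 4.18 + -5.78*i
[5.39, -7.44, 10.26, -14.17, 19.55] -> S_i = 5.39*(-1.38)^i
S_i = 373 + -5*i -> [373, 368, 363, 358, 353]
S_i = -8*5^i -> [-8, -40, -200, -1000, -5000]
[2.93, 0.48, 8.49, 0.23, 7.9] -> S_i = Random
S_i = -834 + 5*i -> [-834, -829, -824, -819, -814]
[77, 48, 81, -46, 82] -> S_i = Random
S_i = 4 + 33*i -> [4, 37, 70, 103, 136]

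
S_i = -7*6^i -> [-7, -42, -252, -1512, -9072]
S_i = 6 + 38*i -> [6, 44, 82, 120, 158]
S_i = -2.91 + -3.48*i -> [-2.91, -6.39, -9.87, -13.35, -16.83]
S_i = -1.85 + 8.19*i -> [-1.85, 6.34, 14.53, 22.72, 30.91]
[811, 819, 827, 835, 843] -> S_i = 811 + 8*i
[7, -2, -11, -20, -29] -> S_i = 7 + -9*i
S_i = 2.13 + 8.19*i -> [2.13, 10.32, 18.51, 26.7, 34.89]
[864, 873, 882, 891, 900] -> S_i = 864 + 9*i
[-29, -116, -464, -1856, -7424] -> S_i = -29*4^i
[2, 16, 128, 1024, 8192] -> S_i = 2*8^i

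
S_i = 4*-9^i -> [4, -36, 324, -2916, 26244]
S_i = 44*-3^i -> [44, -132, 396, -1188, 3564]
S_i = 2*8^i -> [2, 16, 128, 1024, 8192]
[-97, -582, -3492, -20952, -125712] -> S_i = -97*6^i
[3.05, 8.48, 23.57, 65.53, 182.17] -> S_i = 3.05*2.78^i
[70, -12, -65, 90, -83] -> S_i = Random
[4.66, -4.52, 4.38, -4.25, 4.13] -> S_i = 4.66*(-0.97)^i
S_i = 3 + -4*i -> [3, -1, -5, -9, -13]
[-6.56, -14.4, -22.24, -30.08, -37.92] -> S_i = -6.56 + -7.84*i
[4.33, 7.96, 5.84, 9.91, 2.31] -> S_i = Random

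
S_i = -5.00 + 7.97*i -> [-5.0, 2.97, 10.94, 18.91, 26.88]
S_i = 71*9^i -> [71, 639, 5751, 51759, 465831]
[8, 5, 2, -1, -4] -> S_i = 8 + -3*i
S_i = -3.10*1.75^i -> [-3.1, -5.42, -9.49, -16.61, -29.07]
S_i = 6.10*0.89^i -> [6.1, 5.43, 4.83, 4.3, 3.83]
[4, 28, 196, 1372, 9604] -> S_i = 4*7^i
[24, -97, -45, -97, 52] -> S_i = Random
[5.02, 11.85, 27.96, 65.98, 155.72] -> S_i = 5.02*2.36^i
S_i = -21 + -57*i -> [-21, -78, -135, -192, -249]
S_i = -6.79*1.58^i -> [-6.79, -10.73, -16.95, -26.78, -42.32]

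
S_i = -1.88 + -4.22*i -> [-1.88, -6.1, -10.32, -14.54, -18.76]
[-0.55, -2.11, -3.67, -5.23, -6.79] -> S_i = -0.55 + -1.56*i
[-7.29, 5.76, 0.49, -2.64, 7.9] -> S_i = Random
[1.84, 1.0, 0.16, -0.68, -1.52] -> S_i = 1.84 + -0.84*i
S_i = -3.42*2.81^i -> [-3.42, -9.61, -27.0, -75.88, -213.23]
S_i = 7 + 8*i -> [7, 15, 23, 31, 39]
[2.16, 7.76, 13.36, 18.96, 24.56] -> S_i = 2.16 + 5.60*i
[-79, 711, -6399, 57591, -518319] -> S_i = -79*-9^i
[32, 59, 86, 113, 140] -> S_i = 32 + 27*i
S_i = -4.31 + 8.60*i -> [-4.31, 4.29, 12.89, 21.49, 30.09]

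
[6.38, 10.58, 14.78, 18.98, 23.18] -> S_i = 6.38 + 4.20*i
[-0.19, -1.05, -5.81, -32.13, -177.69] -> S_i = -0.19*5.53^i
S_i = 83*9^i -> [83, 747, 6723, 60507, 544563]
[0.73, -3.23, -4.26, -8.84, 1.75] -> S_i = Random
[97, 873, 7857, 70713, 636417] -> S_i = 97*9^i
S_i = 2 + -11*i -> [2, -9, -20, -31, -42]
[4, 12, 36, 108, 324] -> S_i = 4*3^i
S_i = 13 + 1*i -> [13, 14, 15, 16, 17]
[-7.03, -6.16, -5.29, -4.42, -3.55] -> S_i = -7.03 + 0.87*i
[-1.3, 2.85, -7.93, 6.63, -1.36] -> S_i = Random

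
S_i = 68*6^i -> [68, 408, 2448, 14688, 88128]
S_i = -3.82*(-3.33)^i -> [-3.82, 12.72, -42.36, 141.06, -469.72]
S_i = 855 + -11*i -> [855, 844, 833, 822, 811]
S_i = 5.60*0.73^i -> [5.6, 4.09, 2.98, 2.18, 1.59]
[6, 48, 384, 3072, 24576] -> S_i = 6*8^i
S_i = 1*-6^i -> [1, -6, 36, -216, 1296]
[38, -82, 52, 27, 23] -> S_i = Random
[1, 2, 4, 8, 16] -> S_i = 1*2^i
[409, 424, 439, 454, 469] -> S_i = 409 + 15*i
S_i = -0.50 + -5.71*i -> [-0.5, -6.21, -11.92, -17.63, -23.34]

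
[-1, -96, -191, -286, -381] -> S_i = -1 + -95*i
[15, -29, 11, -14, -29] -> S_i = Random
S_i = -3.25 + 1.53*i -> [-3.25, -1.72, -0.19, 1.34, 2.87]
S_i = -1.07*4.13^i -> [-1.07, -4.42, -18.25, -75.38, -311.3]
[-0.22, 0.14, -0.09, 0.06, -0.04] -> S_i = -0.22*(-0.65)^i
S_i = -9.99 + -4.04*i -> [-9.99, -14.03, -18.07, -22.11, -26.15]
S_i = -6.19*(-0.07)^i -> [-6.19, 0.43, -0.03, 0.0, -0.0]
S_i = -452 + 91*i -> [-452, -361, -270, -179, -88]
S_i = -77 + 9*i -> [-77, -68, -59, -50, -41]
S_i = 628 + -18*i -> [628, 610, 592, 574, 556]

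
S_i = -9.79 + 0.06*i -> [-9.79, -9.73, -9.67, -9.61, -9.55]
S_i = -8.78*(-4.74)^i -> [-8.78, 41.62, -197.27, 935.04, -4432.08]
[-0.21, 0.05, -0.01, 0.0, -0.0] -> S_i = -0.21*(-0.26)^i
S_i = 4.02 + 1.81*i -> [4.02, 5.83, 7.64, 9.45, 11.26]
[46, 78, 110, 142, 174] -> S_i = 46 + 32*i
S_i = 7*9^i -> [7, 63, 567, 5103, 45927]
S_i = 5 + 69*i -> [5, 74, 143, 212, 281]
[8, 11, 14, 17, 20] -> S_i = 8 + 3*i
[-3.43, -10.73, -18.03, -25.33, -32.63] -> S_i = -3.43 + -7.30*i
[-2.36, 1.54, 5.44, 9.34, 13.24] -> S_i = -2.36 + 3.90*i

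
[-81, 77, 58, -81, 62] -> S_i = Random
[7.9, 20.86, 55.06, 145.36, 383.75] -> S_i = 7.90*2.64^i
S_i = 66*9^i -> [66, 594, 5346, 48114, 433026]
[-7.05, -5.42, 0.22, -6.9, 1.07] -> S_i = Random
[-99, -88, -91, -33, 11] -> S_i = Random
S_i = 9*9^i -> [9, 81, 729, 6561, 59049]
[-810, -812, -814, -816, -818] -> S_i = -810 + -2*i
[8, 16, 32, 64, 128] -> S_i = 8*2^i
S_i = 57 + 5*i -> [57, 62, 67, 72, 77]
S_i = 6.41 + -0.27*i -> [6.41, 6.14, 5.87, 5.6, 5.33]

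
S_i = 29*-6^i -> [29, -174, 1044, -6264, 37584]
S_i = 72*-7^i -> [72, -504, 3528, -24696, 172872]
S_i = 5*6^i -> [5, 30, 180, 1080, 6480]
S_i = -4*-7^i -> [-4, 28, -196, 1372, -9604]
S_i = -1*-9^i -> [-1, 9, -81, 729, -6561]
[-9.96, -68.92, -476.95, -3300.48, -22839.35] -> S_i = -9.96*6.92^i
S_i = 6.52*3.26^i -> [6.52, 21.26, 69.29, 225.89, 736.41]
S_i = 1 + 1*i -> [1, 2, 3, 4, 5]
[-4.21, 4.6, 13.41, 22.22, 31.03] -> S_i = -4.21 + 8.81*i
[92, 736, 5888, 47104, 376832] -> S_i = 92*8^i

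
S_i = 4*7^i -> [4, 28, 196, 1372, 9604]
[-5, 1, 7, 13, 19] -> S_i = -5 + 6*i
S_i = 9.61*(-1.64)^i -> [9.61, -15.76, 25.85, -42.39, 69.52]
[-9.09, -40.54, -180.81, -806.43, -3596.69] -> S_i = -9.09*4.46^i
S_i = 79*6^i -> [79, 474, 2844, 17064, 102384]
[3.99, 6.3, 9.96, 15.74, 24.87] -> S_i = 3.99*1.58^i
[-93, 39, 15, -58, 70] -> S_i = Random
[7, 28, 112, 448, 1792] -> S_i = 7*4^i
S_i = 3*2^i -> [3, 6, 12, 24, 48]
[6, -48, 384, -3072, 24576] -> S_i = 6*-8^i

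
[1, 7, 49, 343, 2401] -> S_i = 1*7^i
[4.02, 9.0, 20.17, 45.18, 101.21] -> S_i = 4.02*2.24^i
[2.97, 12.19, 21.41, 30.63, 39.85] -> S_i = 2.97 + 9.22*i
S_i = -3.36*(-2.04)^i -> [-3.36, 6.85, -13.98, 28.53, -58.19]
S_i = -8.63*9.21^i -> [-8.63, -79.48, -732.03, -6742.01, -62093.95]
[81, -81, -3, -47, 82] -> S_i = Random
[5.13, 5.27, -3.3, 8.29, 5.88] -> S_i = Random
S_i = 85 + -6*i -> [85, 79, 73, 67, 61]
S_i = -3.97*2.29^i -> [-3.97, -9.09, -20.82, -47.68, -109.18]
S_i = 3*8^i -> [3, 24, 192, 1536, 12288]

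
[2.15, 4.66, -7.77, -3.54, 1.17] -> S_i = Random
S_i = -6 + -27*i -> [-6, -33, -60, -87, -114]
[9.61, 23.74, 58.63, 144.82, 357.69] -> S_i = 9.61*2.47^i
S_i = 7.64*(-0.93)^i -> [7.64, -7.11, 6.61, -6.15, 5.72]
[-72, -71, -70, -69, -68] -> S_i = -72 + 1*i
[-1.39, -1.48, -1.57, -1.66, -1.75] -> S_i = -1.39 + -0.09*i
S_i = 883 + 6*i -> [883, 889, 895, 901, 907]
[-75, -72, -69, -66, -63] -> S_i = -75 + 3*i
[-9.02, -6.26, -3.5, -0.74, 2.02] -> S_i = -9.02 + 2.76*i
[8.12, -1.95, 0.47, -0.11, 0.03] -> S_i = 8.12*(-0.24)^i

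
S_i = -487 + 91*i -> [-487, -396, -305, -214, -123]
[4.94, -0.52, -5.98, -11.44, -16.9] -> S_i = 4.94 + -5.46*i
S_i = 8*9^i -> [8, 72, 648, 5832, 52488]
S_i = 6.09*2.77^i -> [6.09, 16.87, 46.73, 129.44, 358.54]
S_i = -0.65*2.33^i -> [-0.65, -1.51, -3.53, -8.22, -19.16]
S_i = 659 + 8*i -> [659, 667, 675, 683, 691]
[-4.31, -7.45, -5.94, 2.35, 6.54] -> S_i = Random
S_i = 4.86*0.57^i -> [4.86, 2.77, 1.58, 0.9, 0.51]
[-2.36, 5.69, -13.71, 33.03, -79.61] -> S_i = -2.36*(-2.41)^i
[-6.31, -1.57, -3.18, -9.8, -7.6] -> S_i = Random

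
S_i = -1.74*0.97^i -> [-1.74, -1.69, -1.64, -1.59, -1.54]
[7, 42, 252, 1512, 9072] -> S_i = 7*6^i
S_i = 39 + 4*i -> [39, 43, 47, 51, 55]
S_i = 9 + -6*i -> [9, 3, -3, -9, -15]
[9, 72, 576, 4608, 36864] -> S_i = 9*8^i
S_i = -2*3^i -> [-2, -6, -18, -54, -162]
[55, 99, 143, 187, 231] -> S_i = 55 + 44*i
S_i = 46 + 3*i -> [46, 49, 52, 55, 58]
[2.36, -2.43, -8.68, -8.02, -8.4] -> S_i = Random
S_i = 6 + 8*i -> [6, 14, 22, 30, 38]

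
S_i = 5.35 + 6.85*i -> [5.35, 12.2, 19.05, 25.9, 32.75]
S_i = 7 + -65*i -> [7, -58, -123, -188, -253]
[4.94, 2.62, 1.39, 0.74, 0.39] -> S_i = 4.94*0.53^i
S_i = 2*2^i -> [2, 4, 8, 16, 32]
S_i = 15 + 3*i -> [15, 18, 21, 24, 27]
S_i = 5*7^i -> [5, 35, 245, 1715, 12005]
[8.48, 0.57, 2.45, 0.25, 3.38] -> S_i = Random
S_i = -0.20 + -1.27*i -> [-0.2, -1.47, -2.74, -4.01, -5.28]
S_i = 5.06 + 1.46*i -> [5.06, 6.52, 7.98, 9.44, 10.9]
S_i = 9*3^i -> [9, 27, 81, 243, 729]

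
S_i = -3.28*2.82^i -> [-3.28, -9.25, -26.08, -73.56, -207.43]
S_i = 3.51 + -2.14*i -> [3.51, 1.37, -0.77, -2.91, -5.05]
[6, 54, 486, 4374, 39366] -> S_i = 6*9^i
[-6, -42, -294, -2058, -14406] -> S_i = -6*7^i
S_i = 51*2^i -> [51, 102, 204, 408, 816]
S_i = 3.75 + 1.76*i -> [3.75, 5.51, 7.27, 9.03, 10.79]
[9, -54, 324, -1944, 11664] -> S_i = 9*-6^i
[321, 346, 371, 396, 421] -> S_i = 321 + 25*i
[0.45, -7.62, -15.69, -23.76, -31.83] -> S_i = 0.45 + -8.07*i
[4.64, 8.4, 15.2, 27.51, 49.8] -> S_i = 4.64*1.81^i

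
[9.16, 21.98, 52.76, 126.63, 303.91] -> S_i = 9.16*2.40^i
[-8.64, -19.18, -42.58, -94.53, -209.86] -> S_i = -8.64*2.22^i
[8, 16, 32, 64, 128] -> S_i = 8*2^i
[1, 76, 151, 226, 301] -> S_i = 1 + 75*i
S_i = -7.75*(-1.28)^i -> [-7.75, 9.92, -12.7, 16.25, -20.8]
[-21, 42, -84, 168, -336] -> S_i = -21*-2^i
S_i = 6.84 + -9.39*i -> [6.84, -2.55, -11.94, -21.33, -30.72]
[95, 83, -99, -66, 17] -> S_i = Random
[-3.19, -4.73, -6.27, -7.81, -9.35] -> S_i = -3.19 + -1.54*i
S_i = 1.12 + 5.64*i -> [1.12, 6.76, 12.4, 18.04, 23.68]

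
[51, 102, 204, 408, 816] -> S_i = 51*2^i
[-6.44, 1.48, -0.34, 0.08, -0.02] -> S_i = -6.44*(-0.23)^i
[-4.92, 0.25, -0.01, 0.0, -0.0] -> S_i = -4.92*(-0.05)^i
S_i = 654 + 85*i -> [654, 739, 824, 909, 994]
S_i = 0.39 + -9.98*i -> [0.39, -9.59, -19.57, -29.55, -39.53]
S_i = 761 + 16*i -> [761, 777, 793, 809, 825]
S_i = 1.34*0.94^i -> [1.34, 1.26, 1.18, 1.11, 1.05]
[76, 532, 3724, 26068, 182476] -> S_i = 76*7^i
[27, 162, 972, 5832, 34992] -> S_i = 27*6^i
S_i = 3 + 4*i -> [3, 7, 11, 15, 19]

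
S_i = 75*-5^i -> [75, -375, 1875, -9375, 46875]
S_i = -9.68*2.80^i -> [-9.68, -27.1, -75.89, -212.5, -594.99]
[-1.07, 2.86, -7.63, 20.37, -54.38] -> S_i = -1.07*(-2.67)^i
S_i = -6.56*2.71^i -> [-6.56, -17.78, -48.18, -130.56, -353.82]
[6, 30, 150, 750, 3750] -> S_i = 6*5^i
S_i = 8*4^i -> [8, 32, 128, 512, 2048]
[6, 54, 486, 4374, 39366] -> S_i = 6*9^i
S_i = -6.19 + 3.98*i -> [-6.19, -2.21, 1.77, 5.75, 9.73]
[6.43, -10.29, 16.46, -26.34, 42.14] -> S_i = 6.43*(-1.60)^i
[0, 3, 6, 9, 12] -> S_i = 0 + 3*i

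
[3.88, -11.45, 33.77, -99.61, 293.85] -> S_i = 3.88*(-2.95)^i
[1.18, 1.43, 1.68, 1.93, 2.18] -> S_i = 1.18 + 0.25*i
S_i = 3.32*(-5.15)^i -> [3.32, -17.1, 88.05, -453.48, 2335.43]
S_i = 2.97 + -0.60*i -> [2.97, 2.37, 1.77, 1.17, 0.57]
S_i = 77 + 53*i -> [77, 130, 183, 236, 289]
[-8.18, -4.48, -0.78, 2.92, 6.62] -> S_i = -8.18 + 3.70*i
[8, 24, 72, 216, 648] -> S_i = 8*3^i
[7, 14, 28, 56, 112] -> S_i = 7*2^i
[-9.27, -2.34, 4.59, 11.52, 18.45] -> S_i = -9.27 + 6.93*i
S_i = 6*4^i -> [6, 24, 96, 384, 1536]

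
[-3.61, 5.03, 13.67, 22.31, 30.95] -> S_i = -3.61 + 8.64*i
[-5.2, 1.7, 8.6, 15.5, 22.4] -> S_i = -5.20 + 6.90*i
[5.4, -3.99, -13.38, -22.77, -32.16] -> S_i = 5.40 + -9.39*i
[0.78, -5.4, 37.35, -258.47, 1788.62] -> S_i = 0.78*(-6.92)^i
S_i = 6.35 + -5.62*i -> [6.35, 0.73, -4.89, -10.51, -16.13]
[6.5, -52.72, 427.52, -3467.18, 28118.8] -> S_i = 6.50*(-8.11)^i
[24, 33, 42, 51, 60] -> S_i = 24 + 9*i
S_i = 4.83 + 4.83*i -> [4.83, 9.66, 14.49, 19.32, 24.15]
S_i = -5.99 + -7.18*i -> [-5.99, -13.17, -20.35, -27.53, -34.71]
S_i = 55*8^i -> [55, 440, 3520, 28160, 225280]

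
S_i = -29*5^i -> [-29, -145, -725, -3625, -18125]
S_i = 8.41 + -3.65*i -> [8.41, 4.76, 1.11, -2.54, -6.19]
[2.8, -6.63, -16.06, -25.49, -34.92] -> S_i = 2.80 + -9.43*i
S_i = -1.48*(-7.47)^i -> [-1.48, 11.06, -82.59, 616.91, -4608.34]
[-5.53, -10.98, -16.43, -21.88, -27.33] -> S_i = -5.53 + -5.45*i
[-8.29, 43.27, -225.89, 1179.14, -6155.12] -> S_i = -8.29*(-5.22)^i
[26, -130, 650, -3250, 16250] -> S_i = 26*-5^i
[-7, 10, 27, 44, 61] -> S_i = -7 + 17*i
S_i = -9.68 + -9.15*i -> [-9.68, -18.83, -27.98, -37.13, -46.28]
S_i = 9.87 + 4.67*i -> [9.87, 14.54, 19.21, 23.88, 28.55]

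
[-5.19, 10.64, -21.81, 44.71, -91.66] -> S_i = -5.19*(-2.05)^i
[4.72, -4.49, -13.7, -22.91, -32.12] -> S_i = 4.72 + -9.21*i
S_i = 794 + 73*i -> [794, 867, 940, 1013, 1086]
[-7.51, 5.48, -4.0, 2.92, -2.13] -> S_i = -7.51*(-0.73)^i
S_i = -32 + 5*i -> [-32, -27, -22, -17, -12]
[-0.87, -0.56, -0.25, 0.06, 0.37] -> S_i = -0.87 + 0.31*i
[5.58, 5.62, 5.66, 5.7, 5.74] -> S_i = 5.58 + 0.04*i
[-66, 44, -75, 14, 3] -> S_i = Random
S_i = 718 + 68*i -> [718, 786, 854, 922, 990]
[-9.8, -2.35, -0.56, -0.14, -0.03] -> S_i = -9.80*0.24^i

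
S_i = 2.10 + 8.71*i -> [2.1, 10.81, 19.52, 28.23, 36.94]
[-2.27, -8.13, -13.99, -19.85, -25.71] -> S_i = -2.27 + -5.86*i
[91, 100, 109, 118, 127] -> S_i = 91 + 9*i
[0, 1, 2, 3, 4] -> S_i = 0 + 1*i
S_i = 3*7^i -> [3, 21, 147, 1029, 7203]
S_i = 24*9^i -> [24, 216, 1944, 17496, 157464]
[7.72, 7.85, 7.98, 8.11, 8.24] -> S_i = 7.72 + 0.13*i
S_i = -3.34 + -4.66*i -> [-3.34, -8.0, -12.66, -17.32, -21.98]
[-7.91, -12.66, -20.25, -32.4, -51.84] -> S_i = -7.91*1.60^i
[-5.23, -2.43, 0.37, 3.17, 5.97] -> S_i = -5.23 + 2.80*i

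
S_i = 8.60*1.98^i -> [8.6, 17.03, 33.72, 66.76, 132.18]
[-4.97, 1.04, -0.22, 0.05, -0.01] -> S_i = -4.97*(-0.21)^i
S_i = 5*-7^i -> [5, -35, 245, -1715, 12005]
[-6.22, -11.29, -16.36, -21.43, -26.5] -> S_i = -6.22 + -5.07*i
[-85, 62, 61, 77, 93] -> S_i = Random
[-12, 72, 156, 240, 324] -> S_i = -12 + 84*i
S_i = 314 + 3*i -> [314, 317, 320, 323, 326]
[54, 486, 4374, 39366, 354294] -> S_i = 54*9^i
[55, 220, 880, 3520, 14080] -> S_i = 55*4^i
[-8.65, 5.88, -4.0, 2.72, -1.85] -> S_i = -8.65*(-0.68)^i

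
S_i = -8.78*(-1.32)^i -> [-8.78, 11.59, -15.3, 20.19, -26.66]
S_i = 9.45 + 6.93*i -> [9.45, 16.38, 23.31, 30.24, 37.17]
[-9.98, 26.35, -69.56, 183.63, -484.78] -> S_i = -9.98*(-2.64)^i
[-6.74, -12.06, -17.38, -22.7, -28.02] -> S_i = -6.74 + -5.32*i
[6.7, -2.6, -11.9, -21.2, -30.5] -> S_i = 6.70 + -9.30*i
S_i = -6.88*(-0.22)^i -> [-6.88, 1.51, -0.33, 0.07, -0.02]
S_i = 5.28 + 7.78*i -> [5.28, 13.06, 20.84, 28.62, 36.4]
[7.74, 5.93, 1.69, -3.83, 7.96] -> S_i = Random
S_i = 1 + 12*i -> [1, 13, 25, 37, 49]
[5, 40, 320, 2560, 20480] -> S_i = 5*8^i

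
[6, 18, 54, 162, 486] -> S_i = 6*3^i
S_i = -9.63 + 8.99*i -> [-9.63, -0.64, 8.35, 17.34, 26.33]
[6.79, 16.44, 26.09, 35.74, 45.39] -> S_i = 6.79 + 9.65*i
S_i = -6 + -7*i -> [-6, -13, -20, -27, -34]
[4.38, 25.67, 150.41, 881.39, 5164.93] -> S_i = 4.38*5.86^i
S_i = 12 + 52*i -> [12, 64, 116, 168, 220]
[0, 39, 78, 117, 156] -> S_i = 0 + 39*i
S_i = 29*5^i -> [29, 145, 725, 3625, 18125]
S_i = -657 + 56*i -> [-657, -601, -545, -489, -433]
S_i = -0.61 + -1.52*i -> [-0.61, -2.13, -3.65, -5.17, -6.69]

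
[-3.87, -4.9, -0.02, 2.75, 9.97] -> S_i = Random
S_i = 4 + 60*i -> [4, 64, 124, 184, 244]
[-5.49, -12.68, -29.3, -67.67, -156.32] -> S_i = -5.49*2.31^i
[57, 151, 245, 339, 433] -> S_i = 57 + 94*i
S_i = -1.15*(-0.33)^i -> [-1.15, 0.38, -0.13, 0.04, -0.01]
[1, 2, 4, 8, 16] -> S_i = 1*2^i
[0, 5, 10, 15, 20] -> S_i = 0 + 5*i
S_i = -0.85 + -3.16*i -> [-0.85, -4.01, -7.17, -10.33, -13.49]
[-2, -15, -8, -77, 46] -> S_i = Random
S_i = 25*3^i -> [25, 75, 225, 675, 2025]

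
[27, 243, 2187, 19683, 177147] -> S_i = 27*9^i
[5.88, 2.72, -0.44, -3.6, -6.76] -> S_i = 5.88 + -3.16*i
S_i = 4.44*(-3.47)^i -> [4.44, -15.41, 53.46, -185.51, 643.73]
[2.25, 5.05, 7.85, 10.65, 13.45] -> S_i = 2.25 + 2.80*i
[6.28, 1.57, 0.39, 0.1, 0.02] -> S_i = 6.28*0.25^i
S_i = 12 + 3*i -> [12, 15, 18, 21, 24]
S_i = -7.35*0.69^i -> [-7.35, -5.07, -3.5, -2.41, -1.67]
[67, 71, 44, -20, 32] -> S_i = Random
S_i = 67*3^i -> [67, 201, 603, 1809, 5427]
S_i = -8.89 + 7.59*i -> [-8.89, -1.3, 6.29, 13.88, 21.47]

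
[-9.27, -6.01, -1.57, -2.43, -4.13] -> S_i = Random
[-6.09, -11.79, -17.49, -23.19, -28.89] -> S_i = -6.09 + -5.70*i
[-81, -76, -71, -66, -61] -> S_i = -81 + 5*i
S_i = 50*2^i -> [50, 100, 200, 400, 800]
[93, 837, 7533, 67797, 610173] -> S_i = 93*9^i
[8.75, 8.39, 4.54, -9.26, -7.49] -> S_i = Random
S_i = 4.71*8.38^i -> [4.71, 39.47, 330.76, 2771.74, 23227.21]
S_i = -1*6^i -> [-1, -6, -36, -216, -1296]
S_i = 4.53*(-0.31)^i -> [4.53, -1.4, 0.44, -0.13, 0.04]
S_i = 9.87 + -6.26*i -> [9.87, 3.61, -2.65, -8.91, -15.17]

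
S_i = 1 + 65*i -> [1, 66, 131, 196, 261]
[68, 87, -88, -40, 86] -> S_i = Random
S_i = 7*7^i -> [7, 49, 343, 2401, 16807]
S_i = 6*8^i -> [6, 48, 384, 3072, 24576]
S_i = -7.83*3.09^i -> [-7.83, -24.19, -74.76, -231.01, -713.83]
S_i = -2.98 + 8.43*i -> [-2.98, 5.45, 13.88, 22.31, 30.74]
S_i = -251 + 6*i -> [-251, -245, -239, -233, -227]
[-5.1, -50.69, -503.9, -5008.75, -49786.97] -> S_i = -5.10*9.94^i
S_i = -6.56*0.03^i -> [-6.56, -0.2, -0.01, -0.0, -0.0]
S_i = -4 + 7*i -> [-4, 3, 10, 17, 24]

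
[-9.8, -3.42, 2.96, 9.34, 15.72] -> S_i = -9.80 + 6.38*i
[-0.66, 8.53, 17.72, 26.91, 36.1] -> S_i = -0.66 + 9.19*i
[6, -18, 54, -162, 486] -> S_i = 6*-3^i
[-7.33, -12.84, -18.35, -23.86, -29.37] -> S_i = -7.33 + -5.51*i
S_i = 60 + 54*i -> [60, 114, 168, 222, 276]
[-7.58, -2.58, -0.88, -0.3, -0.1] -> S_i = -7.58*0.34^i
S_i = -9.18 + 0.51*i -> [-9.18, -8.67, -8.16, -7.65, -7.14]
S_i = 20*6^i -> [20, 120, 720, 4320, 25920]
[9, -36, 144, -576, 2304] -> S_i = 9*-4^i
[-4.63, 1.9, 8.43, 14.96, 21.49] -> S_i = -4.63 + 6.53*i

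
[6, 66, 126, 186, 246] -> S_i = 6 + 60*i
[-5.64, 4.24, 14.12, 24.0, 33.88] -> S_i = -5.64 + 9.88*i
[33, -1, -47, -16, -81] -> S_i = Random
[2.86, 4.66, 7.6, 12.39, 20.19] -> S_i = 2.86*1.63^i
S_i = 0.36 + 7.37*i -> [0.36, 7.73, 15.1, 22.47, 29.84]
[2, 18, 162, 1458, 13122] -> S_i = 2*9^i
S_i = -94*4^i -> [-94, -376, -1504, -6016, -24064]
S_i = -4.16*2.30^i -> [-4.16, -9.57, -22.01, -50.61, -116.41]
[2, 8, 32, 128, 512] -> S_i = 2*4^i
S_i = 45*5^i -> [45, 225, 1125, 5625, 28125]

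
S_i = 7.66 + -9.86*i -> [7.66, -2.2, -12.06, -21.92, -31.78]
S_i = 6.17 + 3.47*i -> [6.17, 9.64, 13.11, 16.58, 20.05]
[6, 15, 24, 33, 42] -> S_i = 6 + 9*i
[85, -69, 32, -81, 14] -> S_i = Random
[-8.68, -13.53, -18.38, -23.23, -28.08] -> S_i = -8.68 + -4.85*i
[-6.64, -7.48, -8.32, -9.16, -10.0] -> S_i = -6.64 + -0.84*i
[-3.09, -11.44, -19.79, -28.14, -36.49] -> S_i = -3.09 + -8.35*i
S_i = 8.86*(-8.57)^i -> [8.86, -75.93, 650.72, -5576.69, 47792.2]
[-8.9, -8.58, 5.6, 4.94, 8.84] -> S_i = Random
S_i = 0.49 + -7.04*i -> [0.49, -6.55, -13.59, -20.63, -27.67]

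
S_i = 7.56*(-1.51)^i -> [7.56, -11.42, 17.24, -26.03, 39.3]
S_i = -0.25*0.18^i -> [-0.25, -0.04, -0.01, -0.0, -0.0]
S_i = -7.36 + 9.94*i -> [-7.36, 2.58, 12.52, 22.46, 32.4]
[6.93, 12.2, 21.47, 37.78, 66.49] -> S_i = 6.93*1.76^i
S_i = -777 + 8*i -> [-777, -769, -761, -753, -745]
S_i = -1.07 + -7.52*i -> [-1.07, -8.59, -16.11, -23.63, -31.15]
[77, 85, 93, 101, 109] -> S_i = 77 + 8*i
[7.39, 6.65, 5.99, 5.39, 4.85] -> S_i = 7.39*0.90^i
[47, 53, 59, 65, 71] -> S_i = 47 + 6*i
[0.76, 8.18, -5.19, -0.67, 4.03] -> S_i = Random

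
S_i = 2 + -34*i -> [2, -32, -66, -100, -134]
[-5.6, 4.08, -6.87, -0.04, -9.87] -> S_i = Random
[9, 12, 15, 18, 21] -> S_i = 9 + 3*i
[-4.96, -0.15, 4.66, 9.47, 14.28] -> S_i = -4.96 + 4.81*i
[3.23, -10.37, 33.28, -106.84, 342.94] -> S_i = 3.23*(-3.21)^i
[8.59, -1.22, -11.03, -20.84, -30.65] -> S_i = 8.59 + -9.81*i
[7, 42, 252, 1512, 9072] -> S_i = 7*6^i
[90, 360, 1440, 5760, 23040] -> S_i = 90*4^i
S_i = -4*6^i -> [-4, -24, -144, -864, -5184]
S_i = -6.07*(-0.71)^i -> [-6.07, 4.31, -3.06, 2.17, -1.54]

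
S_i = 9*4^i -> [9, 36, 144, 576, 2304]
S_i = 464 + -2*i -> [464, 462, 460, 458, 456]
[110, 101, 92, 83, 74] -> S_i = 110 + -9*i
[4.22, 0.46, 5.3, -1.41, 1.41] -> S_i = Random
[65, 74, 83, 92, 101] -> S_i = 65 + 9*i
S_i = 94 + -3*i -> [94, 91, 88, 85, 82]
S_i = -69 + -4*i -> [-69, -73, -77, -81, -85]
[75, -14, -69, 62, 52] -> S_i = Random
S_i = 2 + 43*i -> [2, 45, 88, 131, 174]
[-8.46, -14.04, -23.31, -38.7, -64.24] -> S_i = -8.46*1.66^i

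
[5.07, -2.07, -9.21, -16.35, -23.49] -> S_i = 5.07 + -7.14*i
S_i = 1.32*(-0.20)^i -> [1.32, -0.26, 0.05, -0.01, 0.0]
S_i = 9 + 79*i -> [9, 88, 167, 246, 325]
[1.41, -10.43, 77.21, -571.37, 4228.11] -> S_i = 1.41*(-7.40)^i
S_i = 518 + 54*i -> [518, 572, 626, 680, 734]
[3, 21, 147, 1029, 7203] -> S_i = 3*7^i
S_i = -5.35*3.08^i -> [-5.35, -16.48, -50.75, -156.32, -481.46]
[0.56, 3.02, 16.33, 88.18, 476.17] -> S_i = 0.56*5.40^i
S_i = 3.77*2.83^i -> [3.77, 10.67, 30.19, 85.45, 241.82]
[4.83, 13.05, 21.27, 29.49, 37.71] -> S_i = 4.83 + 8.22*i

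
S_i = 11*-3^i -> [11, -33, 99, -297, 891]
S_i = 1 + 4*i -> [1, 5, 9, 13, 17]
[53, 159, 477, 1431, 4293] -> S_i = 53*3^i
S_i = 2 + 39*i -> [2, 41, 80, 119, 158]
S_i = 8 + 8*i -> [8, 16, 24, 32, 40]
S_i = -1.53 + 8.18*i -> [-1.53, 6.65, 14.83, 23.01, 31.19]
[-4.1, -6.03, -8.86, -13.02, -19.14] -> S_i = -4.10*1.47^i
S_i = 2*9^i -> [2, 18, 162, 1458, 13122]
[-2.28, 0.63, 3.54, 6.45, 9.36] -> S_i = -2.28 + 2.91*i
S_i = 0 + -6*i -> [0, -6, -12, -18, -24]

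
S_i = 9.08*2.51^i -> [9.08, 22.79, 57.2, 143.58, 360.4]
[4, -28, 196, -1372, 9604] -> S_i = 4*-7^i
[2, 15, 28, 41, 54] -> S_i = 2 + 13*i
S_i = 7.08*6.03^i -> [7.08, 42.69, 257.44, 1552.33, 9360.57]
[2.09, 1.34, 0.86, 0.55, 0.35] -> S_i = 2.09*0.64^i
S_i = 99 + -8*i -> [99, 91, 83, 75, 67]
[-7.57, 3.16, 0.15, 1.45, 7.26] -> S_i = Random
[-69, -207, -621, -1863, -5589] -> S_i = -69*3^i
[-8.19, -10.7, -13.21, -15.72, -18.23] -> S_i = -8.19 + -2.51*i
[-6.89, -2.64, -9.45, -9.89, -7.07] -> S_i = Random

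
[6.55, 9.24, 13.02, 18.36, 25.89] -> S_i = 6.55*1.41^i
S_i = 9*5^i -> [9, 45, 225, 1125, 5625]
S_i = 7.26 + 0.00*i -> [7.26, 7.26, 7.26, 7.26, 7.26]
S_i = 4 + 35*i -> [4, 39, 74, 109, 144]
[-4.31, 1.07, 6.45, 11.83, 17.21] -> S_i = -4.31 + 5.38*i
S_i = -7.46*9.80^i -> [-7.46, -73.11, -716.46, -7021.29, -68808.66]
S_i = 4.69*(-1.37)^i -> [4.69, -6.43, 8.8, -12.06, 16.52]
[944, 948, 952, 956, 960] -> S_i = 944 + 4*i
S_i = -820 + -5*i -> [-820, -825, -830, -835, -840]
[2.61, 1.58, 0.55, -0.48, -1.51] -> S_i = 2.61 + -1.03*i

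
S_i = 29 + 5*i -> [29, 34, 39, 44, 49]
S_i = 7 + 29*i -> [7, 36, 65, 94, 123]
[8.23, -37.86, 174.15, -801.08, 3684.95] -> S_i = 8.23*(-4.60)^i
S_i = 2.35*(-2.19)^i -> [2.35, -5.15, 11.27, -24.68, 54.06]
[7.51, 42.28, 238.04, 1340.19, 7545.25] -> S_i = 7.51*5.63^i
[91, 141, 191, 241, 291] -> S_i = 91 + 50*i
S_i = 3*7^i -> [3, 21, 147, 1029, 7203]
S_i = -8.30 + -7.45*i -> [-8.3, -15.75, -23.2, -30.65, -38.1]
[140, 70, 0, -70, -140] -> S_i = 140 + -70*i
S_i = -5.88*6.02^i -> [-5.88, -35.4, -213.09, -1282.82, -7722.6]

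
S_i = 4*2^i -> [4, 8, 16, 32, 64]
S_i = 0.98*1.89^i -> [0.98, 1.85, 3.5, 6.62, 12.5]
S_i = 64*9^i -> [64, 576, 5184, 46656, 419904]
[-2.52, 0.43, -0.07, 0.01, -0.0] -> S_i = -2.52*(-0.17)^i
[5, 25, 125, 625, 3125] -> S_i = 5*5^i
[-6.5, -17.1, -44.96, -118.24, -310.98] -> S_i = -6.50*2.63^i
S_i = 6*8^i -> [6, 48, 384, 3072, 24576]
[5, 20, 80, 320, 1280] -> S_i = 5*4^i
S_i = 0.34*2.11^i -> [0.34, 0.72, 1.51, 3.19, 6.74]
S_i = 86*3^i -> [86, 258, 774, 2322, 6966]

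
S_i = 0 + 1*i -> [0, 1, 2, 3, 4]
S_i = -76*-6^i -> [-76, 456, -2736, 16416, -98496]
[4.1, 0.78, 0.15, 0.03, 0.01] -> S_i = 4.10*0.19^i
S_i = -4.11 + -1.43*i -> [-4.11, -5.54, -6.97, -8.4, -9.83]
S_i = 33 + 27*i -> [33, 60, 87, 114, 141]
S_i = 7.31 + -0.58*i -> [7.31, 6.73, 6.15, 5.57, 4.99]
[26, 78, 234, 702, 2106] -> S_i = 26*3^i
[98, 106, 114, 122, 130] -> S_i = 98 + 8*i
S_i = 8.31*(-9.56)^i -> [8.31, -79.44, 759.48, -7260.64, 69411.69]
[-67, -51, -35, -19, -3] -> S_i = -67 + 16*i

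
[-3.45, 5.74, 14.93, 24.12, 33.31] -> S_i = -3.45 + 9.19*i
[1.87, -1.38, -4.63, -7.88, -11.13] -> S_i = 1.87 + -3.25*i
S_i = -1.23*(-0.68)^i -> [-1.23, 0.84, -0.57, 0.39, -0.26]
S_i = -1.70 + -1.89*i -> [-1.7, -3.59, -5.48, -7.37, -9.26]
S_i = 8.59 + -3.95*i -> [8.59, 4.64, 0.69, -3.26, -7.21]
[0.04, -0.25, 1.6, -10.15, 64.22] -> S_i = 0.04*(-6.33)^i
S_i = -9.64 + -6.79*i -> [-9.64, -16.43, -23.22, -30.01, -36.8]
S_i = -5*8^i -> [-5, -40, -320, -2560, -20480]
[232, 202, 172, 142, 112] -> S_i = 232 + -30*i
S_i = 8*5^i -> [8, 40, 200, 1000, 5000]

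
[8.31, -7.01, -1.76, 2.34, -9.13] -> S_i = Random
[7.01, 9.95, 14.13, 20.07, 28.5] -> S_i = 7.01*1.42^i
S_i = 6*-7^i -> [6, -42, 294, -2058, 14406]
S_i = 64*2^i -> [64, 128, 256, 512, 1024]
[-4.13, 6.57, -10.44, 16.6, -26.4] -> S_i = -4.13*(-1.59)^i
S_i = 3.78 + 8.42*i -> [3.78, 12.2, 20.62, 29.04, 37.46]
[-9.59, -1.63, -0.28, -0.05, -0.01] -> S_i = -9.59*0.17^i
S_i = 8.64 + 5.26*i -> [8.64, 13.9, 19.16, 24.42, 29.68]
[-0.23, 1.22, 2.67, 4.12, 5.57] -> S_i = -0.23 + 1.45*i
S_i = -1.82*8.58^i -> [-1.82, -15.62, -133.98, -1149.56, -9863.26]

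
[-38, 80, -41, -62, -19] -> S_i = Random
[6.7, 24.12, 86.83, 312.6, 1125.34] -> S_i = 6.70*3.60^i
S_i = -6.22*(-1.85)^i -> [-6.22, 11.51, -21.29, 39.38, -72.86]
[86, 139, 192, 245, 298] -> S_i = 86 + 53*i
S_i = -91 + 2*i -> [-91, -89, -87, -85, -83]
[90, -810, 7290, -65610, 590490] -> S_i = 90*-9^i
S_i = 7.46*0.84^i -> [7.46, 6.27, 5.26, 4.42, 3.71]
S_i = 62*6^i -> [62, 372, 2232, 13392, 80352]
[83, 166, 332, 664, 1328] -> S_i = 83*2^i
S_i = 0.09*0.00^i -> [0.09, 0.0, 0.0, 0.0, 0.0]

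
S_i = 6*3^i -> [6, 18, 54, 162, 486]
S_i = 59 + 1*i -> [59, 60, 61, 62, 63]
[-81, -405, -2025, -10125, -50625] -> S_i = -81*5^i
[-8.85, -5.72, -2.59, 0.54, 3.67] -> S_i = -8.85 + 3.13*i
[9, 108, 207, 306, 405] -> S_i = 9 + 99*i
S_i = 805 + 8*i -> [805, 813, 821, 829, 837]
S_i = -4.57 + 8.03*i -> [-4.57, 3.46, 11.49, 19.52, 27.55]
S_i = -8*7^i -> [-8, -56, -392, -2744, -19208]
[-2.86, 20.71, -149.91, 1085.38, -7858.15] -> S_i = -2.86*(-7.24)^i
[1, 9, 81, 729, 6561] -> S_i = 1*9^i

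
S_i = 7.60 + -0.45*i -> [7.6, 7.15, 6.7, 6.25, 5.8]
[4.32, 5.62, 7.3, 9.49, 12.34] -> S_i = 4.32*1.30^i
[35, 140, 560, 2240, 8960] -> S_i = 35*4^i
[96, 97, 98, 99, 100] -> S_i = 96 + 1*i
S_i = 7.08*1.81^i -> [7.08, 12.81, 23.19, 41.98, 75.99]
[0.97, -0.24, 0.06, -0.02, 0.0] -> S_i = 0.97*(-0.25)^i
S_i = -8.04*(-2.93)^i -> [-8.04, 23.56, -69.02, 202.24, -592.55]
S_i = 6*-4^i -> [6, -24, 96, -384, 1536]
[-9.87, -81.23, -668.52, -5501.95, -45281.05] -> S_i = -9.87*8.23^i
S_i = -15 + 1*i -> [-15, -14, -13, -12, -11]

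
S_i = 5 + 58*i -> [5, 63, 121, 179, 237]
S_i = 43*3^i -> [43, 129, 387, 1161, 3483]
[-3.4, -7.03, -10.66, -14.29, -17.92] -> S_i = -3.40 + -3.63*i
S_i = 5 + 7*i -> [5, 12, 19, 26, 33]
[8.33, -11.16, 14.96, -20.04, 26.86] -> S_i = 8.33*(-1.34)^i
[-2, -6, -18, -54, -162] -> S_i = -2*3^i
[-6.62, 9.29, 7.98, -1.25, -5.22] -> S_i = Random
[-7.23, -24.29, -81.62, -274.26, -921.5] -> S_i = -7.23*3.36^i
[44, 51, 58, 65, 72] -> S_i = 44 + 7*i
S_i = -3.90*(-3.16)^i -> [-3.9, 12.32, -38.94, 123.06, -388.88]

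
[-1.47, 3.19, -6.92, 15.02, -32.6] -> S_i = -1.47*(-2.17)^i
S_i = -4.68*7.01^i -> [-4.68, -32.81, -229.98, -1612.13, -11301.03]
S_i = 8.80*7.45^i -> [8.8, 65.56, 488.42, 3638.74, 27108.64]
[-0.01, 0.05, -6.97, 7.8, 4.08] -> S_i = Random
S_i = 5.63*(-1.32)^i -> [5.63, -7.43, 9.81, -12.95, 17.09]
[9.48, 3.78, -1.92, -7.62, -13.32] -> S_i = 9.48 + -5.70*i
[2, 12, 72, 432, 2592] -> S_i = 2*6^i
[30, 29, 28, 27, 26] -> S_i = 30 + -1*i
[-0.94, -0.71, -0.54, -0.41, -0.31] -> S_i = -0.94*0.76^i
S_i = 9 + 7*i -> [9, 16, 23, 30, 37]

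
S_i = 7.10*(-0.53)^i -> [7.1, -3.76, 1.99, -1.06, 0.56]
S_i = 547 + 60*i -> [547, 607, 667, 727, 787]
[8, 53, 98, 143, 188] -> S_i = 8 + 45*i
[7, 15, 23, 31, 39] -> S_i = 7 + 8*i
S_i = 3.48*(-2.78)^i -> [3.48, -9.67, 26.89, -74.77, 207.85]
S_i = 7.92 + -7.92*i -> [7.92, 0.0, -7.92, -15.84, -23.76]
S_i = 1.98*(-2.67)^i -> [1.98, -5.29, 14.12, -37.69, 100.63]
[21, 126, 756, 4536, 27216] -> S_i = 21*6^i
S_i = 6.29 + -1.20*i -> [6.29, 5.09, 3.89, 2.69, 1.49]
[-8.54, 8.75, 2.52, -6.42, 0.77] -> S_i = Random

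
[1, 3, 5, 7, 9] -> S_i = 1 + 2*i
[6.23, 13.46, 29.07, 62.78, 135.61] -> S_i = 6.23*2.16^i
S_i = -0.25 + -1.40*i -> [-0.25, -1.65, -3.05, -4.45, -5.85]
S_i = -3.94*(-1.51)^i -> [-3.94, 5.95, -8.98, 13.57, -20.48]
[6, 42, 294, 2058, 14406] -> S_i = 6*7^i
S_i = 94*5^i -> [94, 470, 2350, 11750, 58750]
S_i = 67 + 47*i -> [67, 114, 161, 208, 255]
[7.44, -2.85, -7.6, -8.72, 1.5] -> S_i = Random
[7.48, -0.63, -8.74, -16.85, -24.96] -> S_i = 7.48 + -8.11*i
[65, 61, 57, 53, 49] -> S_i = 65 + -4*i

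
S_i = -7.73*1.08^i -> [-7.73, -8.35, -9.02, -9.74, -10.52]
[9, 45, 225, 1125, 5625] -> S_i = 9*5^i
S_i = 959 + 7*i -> [959, 966, 973, 980, 987]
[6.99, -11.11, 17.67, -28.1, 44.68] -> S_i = 6.99*(-1.59)^i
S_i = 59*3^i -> [59, 177, 531, 1593, 4779]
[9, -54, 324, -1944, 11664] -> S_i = 9*-6^i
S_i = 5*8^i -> [5, 40, 320, 2560, 20480]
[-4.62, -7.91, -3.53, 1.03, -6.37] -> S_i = Random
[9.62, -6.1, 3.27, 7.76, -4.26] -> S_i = Random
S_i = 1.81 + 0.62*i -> [1.81, 2.43, 3.05, 3.67, 4.29]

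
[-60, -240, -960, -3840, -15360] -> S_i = -60*4^i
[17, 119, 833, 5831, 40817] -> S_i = 17*7^i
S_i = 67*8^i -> [67, 536, 4288, 34304, 274432]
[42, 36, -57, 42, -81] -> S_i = Random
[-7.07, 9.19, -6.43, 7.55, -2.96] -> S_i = Random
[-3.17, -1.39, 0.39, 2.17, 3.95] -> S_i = -3.17 + 1.78*i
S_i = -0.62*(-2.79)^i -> [-0.62, 1.73, -4.83, 13.46, -37.57]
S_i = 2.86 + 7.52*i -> [2.86, 10.38, 17.9, 25.42, 32.94]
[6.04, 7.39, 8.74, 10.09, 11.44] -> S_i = 6.04 + 1.35*i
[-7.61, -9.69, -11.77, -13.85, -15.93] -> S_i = -7.61 + -2.08*i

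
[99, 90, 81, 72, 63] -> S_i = 99 + -9*i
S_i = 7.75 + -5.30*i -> [7.75, 2.45, -2.85, -8.15, -13.45]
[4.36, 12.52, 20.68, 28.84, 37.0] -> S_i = 4.36 + 8.16*i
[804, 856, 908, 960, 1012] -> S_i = 804 + 52*i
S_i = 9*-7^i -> [9, -63, 441, -3087, 21609]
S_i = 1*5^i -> [1, 5, 25, 125, 625]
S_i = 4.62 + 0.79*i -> [4.62, 5.41, 6.2, 6.99, 7.78]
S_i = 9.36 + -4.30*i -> [9.36, 5.06, 0.76, -3.54, -7.84]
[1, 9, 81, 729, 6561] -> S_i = 1*9^i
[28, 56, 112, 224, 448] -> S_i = 28*2^i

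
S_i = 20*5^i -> [20, 100, 500, 2500, 12500]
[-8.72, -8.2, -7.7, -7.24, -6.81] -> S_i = -8.72*0.94^i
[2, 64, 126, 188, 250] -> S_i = 2 + 62*i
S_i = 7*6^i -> [7, 42, 252, 1512, 9072]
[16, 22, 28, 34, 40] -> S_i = 16 + 6*i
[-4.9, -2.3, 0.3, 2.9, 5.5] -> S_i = -4.90 + 2.60*i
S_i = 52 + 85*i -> [52, 137, 222, 307, 392]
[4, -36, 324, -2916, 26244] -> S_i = 4*-9^i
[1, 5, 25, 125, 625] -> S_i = 1*5^i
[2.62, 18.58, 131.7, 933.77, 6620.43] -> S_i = 2.62*7.09^i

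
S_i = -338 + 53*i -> [-338, -285, -232, -179, -126]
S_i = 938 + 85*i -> [938, 1023, 1108, 1193, 1278]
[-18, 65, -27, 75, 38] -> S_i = Random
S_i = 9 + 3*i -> [9, 12, 15, 18, 21]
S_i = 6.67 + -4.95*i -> [6.67, 1.72, -3.23, -8.18, -13.13]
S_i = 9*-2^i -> [9, -18, 36, -72, 144]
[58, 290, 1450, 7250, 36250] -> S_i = 58*5^i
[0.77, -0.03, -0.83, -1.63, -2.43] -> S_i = 0.77 + -0.80*i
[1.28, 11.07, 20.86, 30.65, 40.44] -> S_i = 1.28 + 9.79*i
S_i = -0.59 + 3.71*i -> [-0.59, 3.12, 6.83, 10.54, 14.25]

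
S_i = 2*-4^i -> [2, -8, 32, -128, 512]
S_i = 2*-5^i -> [2, -10, 50, -250, 1250]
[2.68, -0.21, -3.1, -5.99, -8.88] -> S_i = 2.68 + -2.89*i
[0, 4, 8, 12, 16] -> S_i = 0 + 4*i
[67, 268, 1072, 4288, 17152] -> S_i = 67*4^i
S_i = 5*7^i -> [5, 35, 245, 1715, 12005]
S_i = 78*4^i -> [78, 312, 1248, 4992, 19968]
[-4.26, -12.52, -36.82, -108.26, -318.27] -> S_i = -4.26*2.94^i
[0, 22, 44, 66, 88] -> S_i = 0 + 22*i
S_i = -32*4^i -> [-32, -128, -512, -2048, -8192]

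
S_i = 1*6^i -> [1, 6, 36, 216, 1296]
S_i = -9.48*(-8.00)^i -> [-9.48, 75.84, -606.72, 4853.76, -38830.08]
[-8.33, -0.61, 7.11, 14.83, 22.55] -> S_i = -8.33 + 7.72*i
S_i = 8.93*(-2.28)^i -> [8.93, -20.36, 46.42, -105.84, 241.32]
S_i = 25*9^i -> [25, 225, 2025, 18225, 164025]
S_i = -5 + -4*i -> [-5, -9, -13, -17, -21]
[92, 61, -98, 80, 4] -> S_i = Random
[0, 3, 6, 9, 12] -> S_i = 0 + 3*i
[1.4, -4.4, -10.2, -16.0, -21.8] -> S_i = 1.40 + -5.80*i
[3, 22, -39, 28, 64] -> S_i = Random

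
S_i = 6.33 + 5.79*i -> [6.33, 12.12, 17.91, 23.7, 29.49]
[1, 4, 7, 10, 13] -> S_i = 1 + 3*i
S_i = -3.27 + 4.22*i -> [-3.27, 0.95, 5.17, 9.39, 13.61]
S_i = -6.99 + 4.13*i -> [-6.99, -2.86, 1.27, 5.4, 9.53]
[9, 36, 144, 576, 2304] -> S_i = 9*4^i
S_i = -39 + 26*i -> [-39, -13, 13, 39, 65]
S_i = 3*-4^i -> [3, -12, 48, -192, 768]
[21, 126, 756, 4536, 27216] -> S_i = 21*6^i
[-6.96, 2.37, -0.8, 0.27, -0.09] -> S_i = -6.96*(-0.34)^i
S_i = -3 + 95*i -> [-3, 92, 187, 282, 377]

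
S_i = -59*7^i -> [-59, -413, -2891, -20237, -141659]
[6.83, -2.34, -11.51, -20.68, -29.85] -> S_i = 6.83 + -9.17*i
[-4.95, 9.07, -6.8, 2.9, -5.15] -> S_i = Random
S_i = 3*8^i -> [3, 24, 192, 1536, 12288]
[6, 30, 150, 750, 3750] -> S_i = 6*5^i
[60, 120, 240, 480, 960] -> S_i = 60*2^i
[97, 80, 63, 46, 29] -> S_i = 97 + -17*i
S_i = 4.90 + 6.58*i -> [4.9, 11.48, 18.06, 24.64, 31.22]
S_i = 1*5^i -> [1, 5, 25, 125, 625]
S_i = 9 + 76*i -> [9, 85, 161, 237, 313]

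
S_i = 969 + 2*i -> [969, 971, 973, 975, 977]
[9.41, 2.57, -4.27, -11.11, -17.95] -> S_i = 9.41 + -6.84*i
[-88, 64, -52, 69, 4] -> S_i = Random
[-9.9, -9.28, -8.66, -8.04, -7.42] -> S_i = -9.90 + 0.62*i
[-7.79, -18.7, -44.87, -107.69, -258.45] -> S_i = -7.79*2.40^i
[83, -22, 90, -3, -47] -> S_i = Random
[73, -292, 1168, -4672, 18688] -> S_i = 73*-4^i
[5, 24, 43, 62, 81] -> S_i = 5 + 19*i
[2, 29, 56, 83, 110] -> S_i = 2 + 27*i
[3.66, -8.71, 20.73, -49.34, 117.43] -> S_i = 3.66*(-2.38)^i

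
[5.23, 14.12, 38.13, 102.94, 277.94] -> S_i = 5.23*2.70^i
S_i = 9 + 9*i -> [9, 18, 27, 36, 45]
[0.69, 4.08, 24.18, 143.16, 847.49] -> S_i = 0.69*5.92^i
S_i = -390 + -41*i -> [-390, -431, -472, -513, -554]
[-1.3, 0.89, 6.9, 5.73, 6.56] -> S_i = Random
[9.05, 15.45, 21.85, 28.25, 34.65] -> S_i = 9.05 + 6.40*i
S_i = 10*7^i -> [10, 70, 490, 3430, 24010]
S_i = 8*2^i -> [8, 16, 32, 64, 128]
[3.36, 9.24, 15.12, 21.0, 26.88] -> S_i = 3.36 + 5.88*i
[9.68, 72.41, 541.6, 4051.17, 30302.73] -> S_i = 9.68*7.48^i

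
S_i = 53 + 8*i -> [53, 61, 69, 77, 85]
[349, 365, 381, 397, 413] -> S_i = 349 + 16*i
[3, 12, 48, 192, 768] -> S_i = 3*4^i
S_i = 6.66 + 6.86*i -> [6.66, 13.52, 20.38, 27.24, 34.1]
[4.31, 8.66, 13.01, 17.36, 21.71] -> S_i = 4.31 + 4.35*i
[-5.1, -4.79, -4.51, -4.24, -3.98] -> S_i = -5.10*0.94^i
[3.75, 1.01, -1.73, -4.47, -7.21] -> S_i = 3.75 + -2.74*i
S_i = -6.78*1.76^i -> [-6.78, -11.93, -21.0, -36.96, -65.05]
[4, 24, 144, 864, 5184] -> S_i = 4*6^i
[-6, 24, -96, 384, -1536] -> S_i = -6*-4^i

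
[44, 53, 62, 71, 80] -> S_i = 44 + 9*i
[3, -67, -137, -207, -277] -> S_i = 3 + -70*i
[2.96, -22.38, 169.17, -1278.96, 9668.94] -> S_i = 2.96*(-7.56)^i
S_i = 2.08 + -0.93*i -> [2.08, 1.15, 0.22, -0.71, -1.64]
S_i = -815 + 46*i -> [-815, -769, -723, -677, -631]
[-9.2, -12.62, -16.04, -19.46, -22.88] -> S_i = -9.20 + -3.42*i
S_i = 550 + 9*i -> [550, 559, 568, 577, 586]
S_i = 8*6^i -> [8, 48, 288, 1728, 10368]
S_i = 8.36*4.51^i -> [8.36, 37.7, 170.04, 766.89, 3458.7]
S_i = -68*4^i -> [-68, -272, -1088, -4352, -17408]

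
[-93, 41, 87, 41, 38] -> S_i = Random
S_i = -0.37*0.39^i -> [-0.37, -0.14, -0.06, -0.02, -0.01]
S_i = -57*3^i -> [-57, -171, -513, -1539, -4617]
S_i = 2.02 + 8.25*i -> [2.02, 10.27, 18.52, 26.77, 35.02]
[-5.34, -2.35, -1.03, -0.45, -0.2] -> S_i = -5.34*0.44^i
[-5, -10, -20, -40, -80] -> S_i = -5*2^i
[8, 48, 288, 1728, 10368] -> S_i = 8*6^i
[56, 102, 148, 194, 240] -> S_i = 56 + 46*i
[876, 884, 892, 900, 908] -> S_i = 876 + 8*i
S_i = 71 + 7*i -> [71, 78, 85, 92, 99]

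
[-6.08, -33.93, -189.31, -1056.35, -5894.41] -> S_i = -6.08*5.58^i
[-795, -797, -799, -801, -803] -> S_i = -795 + -2*i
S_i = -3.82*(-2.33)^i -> [-3.82, 8.9, -20.74, 48.32, -112.59]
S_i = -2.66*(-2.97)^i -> [-2.66, 7.9, -23.46, 69.69, -206.97]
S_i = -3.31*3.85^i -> [-3.31, -12.74, -49.06, -188.89, -727.23]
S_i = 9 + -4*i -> [9, 5, 1, -3, -7]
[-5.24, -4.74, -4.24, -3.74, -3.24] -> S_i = -5.24 + 0.50*i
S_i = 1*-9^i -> [1, -9, 81, -729, 6561]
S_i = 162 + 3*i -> [162, 165, 168, 171, 174]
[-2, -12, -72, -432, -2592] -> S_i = -2*6^i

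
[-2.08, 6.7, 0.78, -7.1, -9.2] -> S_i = Random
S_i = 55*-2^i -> [55, -110, 220, -440, 880]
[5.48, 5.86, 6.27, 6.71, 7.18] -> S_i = 5.48*1.07^i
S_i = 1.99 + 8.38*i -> [1.99, 10.37, 18.75, 27.13, 35.51]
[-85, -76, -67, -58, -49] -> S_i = -85 + 9*i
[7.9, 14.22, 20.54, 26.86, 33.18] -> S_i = 7.90 + 6.32*i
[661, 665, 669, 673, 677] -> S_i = 661 + 4*i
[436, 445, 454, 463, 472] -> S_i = 436 + 9*i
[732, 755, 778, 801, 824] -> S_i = 732 + 23*i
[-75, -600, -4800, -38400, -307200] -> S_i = -75*8^i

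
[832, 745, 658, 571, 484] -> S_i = 832 + -87*i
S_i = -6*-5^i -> [-6, 30, -150, 750, -3750]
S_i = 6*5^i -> [6, 30, 150, 750, 3750]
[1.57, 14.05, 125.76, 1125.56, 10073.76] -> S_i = 1.57*8.95^i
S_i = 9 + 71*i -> [9, 80, 151, 222, 293]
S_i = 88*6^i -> [88, 528, 3168, 19008, 114048]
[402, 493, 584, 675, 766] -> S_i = 402 + 91*i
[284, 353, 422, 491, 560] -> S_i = 284 + 69*i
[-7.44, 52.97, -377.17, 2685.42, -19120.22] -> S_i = -7.44*(-7.12)^i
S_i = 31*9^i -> [31, 279, 2511, 22599, 203391]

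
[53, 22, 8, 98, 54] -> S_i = Random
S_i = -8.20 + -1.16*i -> [-8.2, -9.36, -10.52, -11.68, -12.84]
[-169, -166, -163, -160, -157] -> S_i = -169 + 3*i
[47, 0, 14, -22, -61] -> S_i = Random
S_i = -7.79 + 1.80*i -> [-7.79, -5.99, -4.19, -2.39, -0.59]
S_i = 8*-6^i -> [8, -48, 288, -1728, 10368]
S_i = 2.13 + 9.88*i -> [2.13, 12.01, 21.89, 31.77, 41.65]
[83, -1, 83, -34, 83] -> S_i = Random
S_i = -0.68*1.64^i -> [-0.68, -1.12, -1.83, -3.0, -4.92]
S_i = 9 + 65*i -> [9, 74, 139, 204, 269]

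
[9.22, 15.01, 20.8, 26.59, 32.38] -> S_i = 9.22 + 5.79*i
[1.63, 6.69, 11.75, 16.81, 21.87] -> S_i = 1.63 + 5.06*i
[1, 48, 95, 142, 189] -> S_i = 1 + 47*i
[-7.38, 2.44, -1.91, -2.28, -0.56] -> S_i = Random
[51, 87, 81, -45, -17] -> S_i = Random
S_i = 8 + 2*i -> [8, 10, 12, 14, 16]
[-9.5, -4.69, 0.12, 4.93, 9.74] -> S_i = -9.50 + 4.81*i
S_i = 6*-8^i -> [6, -48, 384, -3072, 24576]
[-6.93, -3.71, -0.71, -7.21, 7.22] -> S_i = Random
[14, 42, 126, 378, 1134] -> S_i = 14*3^i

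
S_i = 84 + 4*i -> [84, 88, 92, 96, 100]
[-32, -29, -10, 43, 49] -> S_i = Random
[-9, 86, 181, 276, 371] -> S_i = -9 + 95*i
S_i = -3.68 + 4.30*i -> [-3.68, 0.62, 4.92, 9.22, 13.52]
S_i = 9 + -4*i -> [9, 5, 1, -3, -7]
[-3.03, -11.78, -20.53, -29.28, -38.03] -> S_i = -3.03 + -8.75*i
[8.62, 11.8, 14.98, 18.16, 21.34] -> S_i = 8.62 + 3.18*i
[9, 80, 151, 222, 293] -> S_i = 9 + 71*i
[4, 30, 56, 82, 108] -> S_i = 4 + 26*i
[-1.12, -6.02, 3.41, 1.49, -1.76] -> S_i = Random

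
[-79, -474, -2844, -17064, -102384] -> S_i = -79*6^i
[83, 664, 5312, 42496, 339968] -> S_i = 83*8^i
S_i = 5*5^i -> [5, 25, 125, 625, 3125]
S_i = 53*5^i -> [53, 265, 1325, 6625, 33125]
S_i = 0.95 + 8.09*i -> [0.95, 9.04, 17.13, 25.22, 33.31]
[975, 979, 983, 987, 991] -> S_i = 975 + 4*i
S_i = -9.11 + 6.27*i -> [-9.11, -2.84, 3.43, 9.7, 15.97]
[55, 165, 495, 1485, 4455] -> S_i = 55*3^i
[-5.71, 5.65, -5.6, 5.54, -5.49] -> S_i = -5.71*(-0.99)^i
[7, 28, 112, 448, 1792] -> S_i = 7*4^i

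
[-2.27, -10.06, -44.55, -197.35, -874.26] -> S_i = -2.27*4.43^i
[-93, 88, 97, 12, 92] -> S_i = Random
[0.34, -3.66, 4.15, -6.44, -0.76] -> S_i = Random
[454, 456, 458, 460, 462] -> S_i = 454 + 2*i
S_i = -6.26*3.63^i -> [-6.26, -22.72, -82.49, -299.43, -1086.93]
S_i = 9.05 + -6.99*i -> [9.05, 2.06, -4.93, -11.92, -18.91]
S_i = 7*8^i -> [7, 56, 448, 3584, 28672]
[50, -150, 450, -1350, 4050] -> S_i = 50*-3^i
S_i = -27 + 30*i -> [-27, 3, 33, 63, 93]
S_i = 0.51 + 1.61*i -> [0.51, 2.12, 3.73, 5.34, 6.95]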